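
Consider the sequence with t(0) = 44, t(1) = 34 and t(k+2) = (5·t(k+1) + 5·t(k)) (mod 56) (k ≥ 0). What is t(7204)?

Computing terms: t(0) = 44; t(1) = 34; t(2) = 54; t(3) = 48; t(4) = 6; t(5) = 46; t(6) = 36; t(7) = 18; t(8) = 46; t(9) = 40; t(10) = 38; t(11) = 54; t(12) = 12; t(13) = 50; t(14) = 30; t(15) = 8; t(16) = 22; t(17) = 38; t(18) = 20; t(19) = 10; t(20) = 38; t(21) = 16; t(22) = 46; t(23) = 30; t(24) = 44; t(25) = 34.
The sequence repeats with period 24.
So t(7204) = t(0 + ((7204-0) mod 24)) = t(4) = 6.

6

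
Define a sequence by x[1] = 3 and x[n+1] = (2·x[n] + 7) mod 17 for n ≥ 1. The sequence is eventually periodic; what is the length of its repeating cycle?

8

Computing terms: x[1] = 3, x[2] = 13, x[3] = 16, x[4] = 5, x[5] = 0, x[6] = 7, x[7] = 4, x[8] = 15, x[9] = 3.
Since x[9] = x[1] = 3, the sequence is periodic with period 8.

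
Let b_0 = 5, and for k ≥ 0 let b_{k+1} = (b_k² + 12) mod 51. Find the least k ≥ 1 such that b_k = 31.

4

Computing terms: b_0 = 5; b_1 = 37; b_2 = 4; b_3 = 28; b_4 = 31; b_5 = 4.
Since b_5 = b_2 = 4, the sequence is eventually periodic: after a pre-period of length 2 it cycles with period 3.
The value 31 first appears (with k ≥ 1) at b_4.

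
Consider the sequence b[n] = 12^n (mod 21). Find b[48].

15

We have b[0] = 1, b[1] = 12, b[2] = 18, b[3] = 6, b[4] = 9, b[5] = 3, b[6] = 15, b[7] = 12.
Since b[7] = b[1] = 12, the sequence is eventually periodic: after a pre-period of length 1 it cycles with period 6.
For n ≥ 1, b[n] depends only on (n - 1) mod 6. (48 - 1) mod 6 = 5, so b[48] = b[6] = 15.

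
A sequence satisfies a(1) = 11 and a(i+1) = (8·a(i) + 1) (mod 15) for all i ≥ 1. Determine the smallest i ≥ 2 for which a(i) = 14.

2

Listing terms: a(1) = 11,  a(2) = 14,  a(3) = 8,  a(4) = 5,  a(5) = 11.
The sequence repeats with period 4.
The value 14 first appears (with i ≥ 2) at a(2).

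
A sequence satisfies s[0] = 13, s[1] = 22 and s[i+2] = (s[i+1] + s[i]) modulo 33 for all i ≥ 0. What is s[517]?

Listing terms: s[0] = 13, s[1] = 22, s[2] = 2, s[3] = 24, s[4] = 26, s[5] = 17, s[6] = 10, s[7] = 27, s[8] = 4, s[9] = 31, s[10] = 2, s[11] = 0, s[12] = 2, s[13] = 2, s[14] = 4, s[15] = 6, s[16] = 10, s[17] = 16, s[18] = 26, s[19] = 9, s[20] = 2, s[21] = 11, s[22] = 13, s[23] = 24, s[24] = 4, s[25] = 28, s[26] = 32, s[27] = 27, s[28] = 26, s[29] = 20, s[30] = 13, s[31] = 0, s[32] = 13, s[33] = 13, s[34] = 26, s[35] = 6, s[36] = 32, s[37] = 5, s[38] = 4, s[39] = 9, s[40] = 13, s[41] = 22.
The sequence repeats with period 40.
So s[517] = s[0 + ((517-0) mod 40)] = s[37] = 5.

5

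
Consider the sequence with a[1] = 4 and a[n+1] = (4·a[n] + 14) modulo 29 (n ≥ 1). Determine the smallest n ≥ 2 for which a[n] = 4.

15

Computing terms: a[1] = 4,  a[2] = 1,  a[3] = 18,  a[4] = 28,  a[5] = 10,  a[6] = 25,  a[7] = 27,  a[8] = 6,  a[9] = 9,  a[10] = 21,  a[11] = 11,  a[12] = 0,  a[13] = 14,  a[14] = 12,  a[15] = 4.
The sequence repeats with period 14.
The value 4 next appears (with n ≥ 2) at a[15].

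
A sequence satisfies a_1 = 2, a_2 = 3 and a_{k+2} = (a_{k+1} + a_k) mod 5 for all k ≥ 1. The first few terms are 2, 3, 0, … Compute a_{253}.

0

Listing terms: a_1 = 2,  a_2 = 3,  a_3 = 0,  a_4 = 3,  a_5 = 3,  a_6 = 1,  a_7 = 4,  a_8 = 0,  a_9 = 4,  a_{10} = 4,  a_{11} = 3,  a_{12} = 2,  a_{13} = 0,  a_{14} = 2,  a_{15} = 2,  a_{16} = 4,  a_{17} = 1,  a_{18} = 0,  a_{19} = 1,  a_{20} = 1,  a_{21} = 2,  a_{22} = 3.
The sequence repeats with period 20.
(253 - 1) mod 20 = 12, so a_{253} = a_{13} = 0.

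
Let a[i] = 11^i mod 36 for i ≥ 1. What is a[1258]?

25

We have a[1] = 11, a[2] = 13, a[3] = 35, a[4] = 25, a[5] = 23, a[6] = 1, a[7] = 11.
Since a[7] = a[1] = 11, the sequence is periodic with period 6.
So a[1258] = a[1 + ((1258-1) mod 6)] = a[4] = 25.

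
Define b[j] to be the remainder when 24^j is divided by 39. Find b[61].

We have b[1] = 24, b[2] = 30, b[3] = 18, b[4] = 3, b[5] = 33, b[6] = 12, b[7] = 15, b[8] = 9, b[9] = 21, b[10] = 36, b[11] = 6, b[12] = 27, b[13] = 24.
The sequence repeats with period 12.
(61 - 1) mod 12 = 0, so b[61] = b[1] = 24.

24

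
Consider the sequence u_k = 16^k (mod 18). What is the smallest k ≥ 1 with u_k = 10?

3

We have u_0 = 1; u_1 = 16; u_2 = 4; u_3 = 10; u_4 = 16.
Since u_4 = u_1 = 16, the sequence is eventually periodic: after a pre-period of length 1 it cycles with period 3.
The value 10 first appears (with k ≥ 1) at u_3.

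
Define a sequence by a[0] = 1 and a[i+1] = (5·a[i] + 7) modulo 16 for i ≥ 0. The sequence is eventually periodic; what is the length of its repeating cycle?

Computing terms: a[0] = 1, a[1] = 12, a[2] = 3, a[3] = 6, a[4] = 5, a[5] = 0, a[6] = 7, a[7] = 10, a[8] = 9, a[9] = 4, a[10] = 11, a[11] = 14, a[12] = 13, a[13] = 8, a[14] = 15, a[15] = 2, a[16] = 1.
The sequence repeats with period 16.

16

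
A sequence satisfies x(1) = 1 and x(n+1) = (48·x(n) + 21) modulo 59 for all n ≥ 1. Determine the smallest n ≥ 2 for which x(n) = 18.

x(1) = 1, x(2) = 10, x(3) = 29, x(4) = 56, x(5) = 54, x(6) = 17, x(7) = 11, x(8) = 18, x(9) = 0, x(10) = 21, x(11) = 26, x(12) = 30, x(13) = 45, x(14) = 57, x(15) = 43, x(16) = 20, x(17) = 37, x(18) = 27, x(19) = 19, x(20) = 48, x(21) = 24, x(22) = 52, x(23) = 39, x(24) = 5, x(25) = 25, x(26) = 41, x(27) = 42, x(28) = 31, x(29) = 34, x(30) = 1.
Since x(30) = x(1) = 1, the sequence is periodic with period 29.
The value 18 first appears (with n ≥ 2) at x(8).

8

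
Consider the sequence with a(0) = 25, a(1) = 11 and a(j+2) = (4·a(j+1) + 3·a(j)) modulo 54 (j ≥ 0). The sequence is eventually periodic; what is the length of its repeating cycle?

9

Computing terms: a(0) = 25; a(1) = 11; a(2) = 11; a(3) = 23; a(4) = 17; a(5) = 29; a(6) = 5; a(7) = 53; a(8) = 11; a(9) = 41; a(10) = 35; a(11) = 47; a(12) = 23; a(13) = 17.
Since (a(12), a(13)) = (a(3), a(4)) = (23, 17) (two consecutive terms determine the rest), the sequence is eventually periodic: after a pre-period of length 3 it cycles with period 9.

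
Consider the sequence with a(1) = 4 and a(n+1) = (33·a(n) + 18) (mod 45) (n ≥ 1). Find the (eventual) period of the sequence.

a(1) = 4; a(2) = 15; a(3) = 18; a(4) = 27; a(5) = 9; a(6) = 0; a(7) = 18.
Since a(7) = a(3) = 18, the sequence is eventually periodic: after a pre-period of length 2 it cycles with period 4.

4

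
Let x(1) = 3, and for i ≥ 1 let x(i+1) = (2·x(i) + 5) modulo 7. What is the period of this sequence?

3

x(1) = 3,  x(2) = 4,  x(3) = 6,  x(4) = 3.
The sequence repeats with period 3.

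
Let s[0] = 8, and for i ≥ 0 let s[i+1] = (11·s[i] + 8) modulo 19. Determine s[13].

Computing terms: s[0] = 8; s[1] = 1; s[2] = 0; s[3] = 8.
Since s[3] = s[0] = 8, the sequence is periodic with period 3.
So s[13] = s[0 + ((13-0) mod 3)] = s[1] = 1.

1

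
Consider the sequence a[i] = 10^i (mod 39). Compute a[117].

Listing terms: a[0] = 1; a[1] = 10; a[2] = 22; a[3] = 25; a[4] = 16; a[5] = 4; a[6] = 1.
The sequence repeats with period 6.
(117 - 0) mod 6 = 3, so a[117] = a[3] = 25.

25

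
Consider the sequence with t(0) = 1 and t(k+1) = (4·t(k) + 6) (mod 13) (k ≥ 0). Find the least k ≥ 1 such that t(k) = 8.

t(0) = 1; t(1) = 10; t(2) = 7; t(3) = 8; t(4) = 12; t(5) = 2; t(6) = 1.
Since t(6) = t(0) = 1, the sequence is periodic with period 6.
The value 8 first appears (with k ≥ 1) at t(3).

3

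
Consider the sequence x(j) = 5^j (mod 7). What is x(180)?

x(0) = 1; x(1) = 5; x(2) = 4; x(3) = 6; x(4) = 2; x(5) = 3; x(6) = 1.
The sequence repeats with period 6.
So x(180) = x(0 + ((180-0) mod 6)) = x(0) = 1.

1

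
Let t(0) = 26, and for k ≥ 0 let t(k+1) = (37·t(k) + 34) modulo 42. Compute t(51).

26

Computing terms: t(0) = 26,  t(1) = 30,  t(2) = 10,  t(3) = 26.
Since t(3) = t(0) = 26, the sequence is periodic with period 3.
(51 - 0) mod 3 = 0, so t(51) = t(0) = 26.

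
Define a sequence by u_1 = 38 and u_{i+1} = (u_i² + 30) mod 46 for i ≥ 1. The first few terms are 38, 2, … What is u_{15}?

34

We have u_1 = 38, u_2 = 2, u_3 = 34, u_4 = 36, u_5 = 38.
Since u_5 = u_1 = 38, the sequence is periodic with period 4.
So u_{15} = u_{1 + ((15-1) mod 4)} = u_3 = 34.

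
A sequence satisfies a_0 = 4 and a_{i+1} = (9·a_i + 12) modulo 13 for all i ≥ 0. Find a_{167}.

Listing terms: a_0 = 4,  a_1 = 9,  a_2 = 2,  a_3 = 4.
The sequence repeats with period 3.
So a_{167} = a_{0 + ((167-0) mod 3)} = a_2 = 2.

2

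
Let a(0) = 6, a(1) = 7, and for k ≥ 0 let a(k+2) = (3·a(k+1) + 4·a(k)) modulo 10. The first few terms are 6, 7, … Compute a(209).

Computing terms: a(0) = 6,  a(1) = 7,  a(2) = 5,  a(3) = 3,  a(4) = 9,  a(5) = 9,  a(6) = 3,  a(7) = 5,  a(8) = 7,  a(9) = 1,  a(10) = 1,  a(11) = 7,  a(12) = 5.
Since (a(11), a(12)) = (a(1), a(2)) = (7, 5) (two consecutive terms determine the rest), the sequence is eventually periodic: after a pre-period of length 1 it cycles with period 10.
For k ≥ 1, a(k) depends only on (k - 1) mod 10. (209 - 1) mod 10 = 8, so a(209) = a(9) = 1.

1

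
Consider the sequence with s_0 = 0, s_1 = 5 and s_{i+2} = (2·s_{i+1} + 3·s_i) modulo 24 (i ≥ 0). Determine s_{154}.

10

s_0 = 0, s_1 = 5, s_2 = 10, s_3 = 11, s_4 = 4, s_5 = 17, s_6 = 22, s_7 = 23, s_8 = 16, s_9 = 5, s_{10} = 10.
Since (s_9, s_{10}) = (s_1, s_2) = (5, 10) (two consecutive terms determine the rest), the sequence is eventually periodic: after a pre-period of length 1 it cycles with period 8.
For i ≥ 1, s_i depends only on (i - 1) mod 8. (154 - 1) mod 8 = 1, so s_{154} = s_2 = 10.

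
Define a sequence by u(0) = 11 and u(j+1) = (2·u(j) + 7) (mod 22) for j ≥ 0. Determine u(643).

5

Listing terms: u(0) = 11, u(1) = 7, u(2) = 21, u(3) = 5, u(4) = 17, u(5) = 19, u(6) = 1, u(7) = 9, u(8) = 3, u(9) = 13, u(10) = 11.
Since u(10) = u(0) = 11, the sequence is periodic with period 10.
(643 - 0) mod 10 = 3, so u(643) = u(3) = 5.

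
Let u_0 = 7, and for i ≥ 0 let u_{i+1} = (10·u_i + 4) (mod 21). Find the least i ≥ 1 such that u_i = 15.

5

Listing terms: u_0 = 7; u_1 = 11; u_2 = 9; u_3 = 10; u_4 = 20; u_5 = 15; u_6 = 7.
Since u_6 = u_0 = 7, the sequence is periodic with period 6.
The value 15 first appears (with i ≥ 1) at u_5.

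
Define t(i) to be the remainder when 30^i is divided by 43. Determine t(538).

We have t(0) = 1; t(1) = 30; t(2) = 40; t(3) = 39; t(4) = 9; t(5) = 12; t(6) = 16; t(7) = 7; t(8) = 38; t(9) = 22; t(10) = 15; t(11) = 20; t(12) = 41; t(13) = 26; t(14) = 6; t(15) = 8; t(16) = 25; t(17) = 19; t(18) = 11; t(19) = 29; t(20) = 10; t(21) = 42; t(22) = 13; t(23) = 3; t(24) = 4; t(25) = 34; t(26) = 31; t(27) = 27; t(28) = 36; t(29) = 5; t(30) = 21; t(31) = 28; t(32) = 23; t(33) = 2; t(34) = 17; t(35) = 37; t(36) = 35; t(37) = 18; t(38) = 24; t(39) = 32; t(40) = 14; t(41) = 33; t(42) = 1.
Since t(42) = t(0) = 1, the sequence is periodic with period 42.
(538 - 0) mod 42 = 34, so t(538) = t(34) = 17.

17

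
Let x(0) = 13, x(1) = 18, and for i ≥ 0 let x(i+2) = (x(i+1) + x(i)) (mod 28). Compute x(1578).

25

Listing terms: x(0) = 13, x(1) = 18, x(2) = 3, x(3) = 21, x(4) = 24, x(5) = 17, x(6) = 13, x(7) = 2, x(8) = 15, x(9) = 17, x(10) = 4, x(11) = 21, x(12) = 25, x(13) = 18, x(14) = 15, x(15) = 5, x(16) = 20, x(17) = 25, x(18) = 17, x(19) = 14, x(20) = 3, x(21) = 17, x(22) = 20, x(23) = 9, x(24) = 1, x(25) = 10, x(26) = 11, x(27) = 21, x(28) = 4, x(29) = 25, x(30) = 1, x(31) = 26, x(32) = 27, x(33) = 25, x(34) = 24, x(35) = 21, x(36) = 17, x(37) = 10, x(38) = 27, x(39) = 9, x(40) = 8, x(41) = 17, x(42) = 25, x(43) = 14, x(44) = 11, x(45) = 25, x(46) = 8, x(47) = 5, x(48) = 13, x(49) = 18.
The sequence repeats with period 48.
(1578 - 0) mod 48 = 42, so x(1578) = x(42) = 25.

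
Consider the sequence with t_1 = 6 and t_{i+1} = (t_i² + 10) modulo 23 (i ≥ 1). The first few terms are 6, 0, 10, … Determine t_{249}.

12

Computing terms: t_1 = 6,  t_2 = 0,  t_3 = 10,  t_4 = 18,  t_5 = 12,  t_6 = 16,  t_7 = 13,  t_8 = 18.
Since t_8 = t_4 = 18, the sequence is eventually periodic: after a pre-period of length 3 it cycles with period 4.
For i ≥ 4, t_i depends only on (i - 4) mod 4. (249 - 4) mod 4 = 1, so t_{249} = t_5 = 12.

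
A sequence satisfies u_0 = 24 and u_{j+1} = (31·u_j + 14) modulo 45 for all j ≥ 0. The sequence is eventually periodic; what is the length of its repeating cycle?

u_0 = 24,  u_1 = 38,  u_2 = 22,  u_3 = 21,  u_4 = 35,  u_5 = 19,  u_6 = 18,  u_7 = 32,  u_8 = 16,  u_9 = 15,  u_{10} = 29,  u_{11} = 13,  u_{12} = 12,  u_{13} = 26,  u_{14} = 10,  u_{15} = 9,  u_{16} = 23,  u_{17} = 7,  u_{18} = 6,  u_{19} = 20,  u_{20} = 4,  u_{21} = 3,  u_{22} = 17,  u_{23} = 1,  u_{24} = 0,  u_{25} = 14,  u_{26} = 43,  u_{27} = 42,  u_{28} = 11,  u_{29} = 40,  u_{30} = 39,  u_{31} = 8,  u_{32} = 37,  u_{33} = 36,  u_{34} = 5,  u_{35} = 34,  u_{36} = 33,  u_{37} = 2,  u_{38} = 31,  u_{39} = 30,  u_{40} = 44,  u_{41} = 28,  u_{42} = 27,  u_{43} = 41,  u_{44} = 25,  u_{45} = 24.
Since u_{45} = u_0 = 24, the sequence is periodic with period 45.

45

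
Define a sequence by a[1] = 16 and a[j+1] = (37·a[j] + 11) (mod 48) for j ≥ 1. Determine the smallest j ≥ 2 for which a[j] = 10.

Computing terms: a[1] = 16; a[2] = 27; a[3] = 2; a[4] = 37; a[5] = 36; a[6] = 47; a[7] = 22; a[8] = 9; a[9] = 8; a[10] = 19; a[11] = 42; a[12] = 29; a[13] = 28; a[14] = 39; a[15] = 14; a[16] = 1; a[17] = 0; a[18] = 11; a[19] = 34; a[20] = 21; a[21] = 20; a[22] = 31; a[23] = 6; a[24] = 41; a[25] = 40; a[26] = 3; a[27] = 26; a[28] = 13; a[29] = 12; a[30] = 23; a[31] = 46; a[32] = 33; a[33] = 32; a[34] = 43; a[35] = 18; a[36] = 5; a[37] = 4; a[38] = 15; a[39] = 38; a[40] = 25; a[41] = 24; a[42] = 35; a[43] = 10; a[44] = 45; a[45] = 44; a[46] = 7; a[47] = 30; a[48] = 17; a[49] = 16.
Since a[49] = a[1] = 16, the sequence is periodic with period 48.
The value 10 first appears (with j ≥ 2) at a[43].

43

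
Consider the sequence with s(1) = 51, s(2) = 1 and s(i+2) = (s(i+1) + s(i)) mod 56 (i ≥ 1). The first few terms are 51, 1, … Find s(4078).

17

Listing terms: s(1) = 51,  s(2) = 1,  s(3) = 52,  s(4) = 53,  s(5) = 49,  s(6) = 46,  s(7) = 39,  s(8) = 29,  s(9) = 12,  s(10) = 41,  s(11) = 53,  s(12) = 38,  s(13) = 35,  s(14) = 17,  s(15) = 52,  s(16) = 13,  s(17) = 9,  s(18) = 22,  s(19) = 31,  s(20) = 53,  s(21) = 28,  s(22) = 25,  s(23) = 53,  s(24) = 22,  s(25) = 19,  s(26) = 41,  s(27) = 4,  s(28) = 45,  s(29) = 49,  s(30) = 38,  s(31) = 31,  s(32) = 13,  s(33) = 44,  s(34) = 1,  s(35) = 45,  s(36) = 46,  s(37) = 35,  s(38) = 25,  s(39) = 4,  s(40) = 29,  s(41) = 33,  s(42) = 6,  s(43) = 39,  s(44) = 45,  s(45) = 28,  s(46) = 17,  s(47) = 45,  s(48) = 6,  s(49) = 51,  s(50) = 1.
Since (s(49), s(50)) = (s(1), s(2)) = (51, 1) (two consecutive terms determine the rest), the sequence is periodic with period 48.
So s(4078) = s(1 + ((4078-1) mod 48)) = s(46) = 17.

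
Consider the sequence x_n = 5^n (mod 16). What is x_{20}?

Listing terms: x_0 = 1,  x_1 = 5,  x_2 = 9,  x_3 = 13,  x_4 = 1.
Since x_4 = x_0 = 1, the sequence is periodic with period 4.
(20 - 0) mod 4 = 0, so x_{20} = x_0 = 1.

1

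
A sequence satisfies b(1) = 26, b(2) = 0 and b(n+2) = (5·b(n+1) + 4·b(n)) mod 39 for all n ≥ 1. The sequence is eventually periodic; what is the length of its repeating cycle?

8

b(1) = 26,  b(2) = 0,  b(3) = 26,  b(4) = 13,  b(5) = 13,  b(6) = 0,  b(7) = 13,  b(8) = 26,  b(9) = 26,  b(10) = 0.
The sequence repeats with period 8.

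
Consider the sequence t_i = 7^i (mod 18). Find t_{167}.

13

Listing terms: t_0 = 1,  t_1 = 7,  t_2 = 13,  t_3 = 1.
Since t_3 = t_0 = 1, the sequence is periodic with period 3.
So t_{167} = t_{0 + ((167-0) mod 3)} = t_2 = 13.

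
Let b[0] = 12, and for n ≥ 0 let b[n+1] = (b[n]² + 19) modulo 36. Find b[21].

b[0] = 12; b[1] = 19; b[2] = 20; b[3] = 23; b[4] = 8; b[5] = 11; b[6] = 32; b[7] = 35; b[8] = 20.
Since b[8] = b[2] = 20, the sequence is eventually periodic: after a pre-period of length 2 it cycles with period 6.
For n ≥ 2, b[n] depends only on (n - 2) mod 6. (21 - 2) mod 6 = 1, so b[21] = b[3] = 23.

23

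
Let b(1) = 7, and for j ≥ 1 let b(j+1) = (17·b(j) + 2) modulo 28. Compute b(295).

7

b(1) = 7, b(2) = 9, b(3) = 15, b(4) = 5, b(5) = 3, b(6) = 25, b(7) = 7.
The sequence repeats with period 6.
So b(295) = b(1 + ((295-1) mod 6)) = b(1) = 7.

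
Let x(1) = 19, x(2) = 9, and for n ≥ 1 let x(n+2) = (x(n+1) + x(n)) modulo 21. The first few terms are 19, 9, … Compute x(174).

We have x(1) = 19, x(2) = 9, x(3) = 7, x(4) = 16, x(5) = 2, x(6) = 18, x(7) = 20, x(8) = 17, x(9) = 16, x(10) = 12, x(11) = 7, x(12) = 19, x(13) = 5, x(14) = 3, x(15) = 8, x(16) = 11, x(17) = 19, x(18) = 9.
The sequence repeats with period 16.
(174 - 1) mod 16 = 13, so x(174) = x(14) = 3.

3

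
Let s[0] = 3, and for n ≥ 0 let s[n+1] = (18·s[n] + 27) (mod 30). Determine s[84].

s[0] = 3,  s[1] = 21,  s[2] = 15,  s[3] = 27,  s[4] = 3.
The sequence repeats with period 4.
(84 - 0) mod 4 = 0, so s[84] = s[0] = 3.

3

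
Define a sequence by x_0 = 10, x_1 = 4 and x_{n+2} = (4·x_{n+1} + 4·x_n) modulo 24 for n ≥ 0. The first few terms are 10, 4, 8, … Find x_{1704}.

16

Computing terms: x_0 = 10, x_1 = 4, x_2 = 8, x_3 = 0, x_4 = 8, x_5 = 8, x_6 = 16, x_7 = 0, x_8 = 16, x_9 = 16, x_{10} = 8, x_{11} = 0.
Since (x_{10}, x_{11}) = (x_2, x_3) = (8, 0) (two consecutive terms determine the rest), the sequence is eventually periodic: after a pre-period of length 2 it cycles with period 8.
For n ≥ 2, x_n depends only on (n - 2) mod 8. (1704 - 2) mod 8 = 6, so x_{1704} = x_8 = 16.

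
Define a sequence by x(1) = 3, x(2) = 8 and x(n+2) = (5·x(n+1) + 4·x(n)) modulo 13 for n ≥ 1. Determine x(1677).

11

Listing terms: x(1) = 3,  x(2) = 8,  x(3) = 0,  x(4) = 6,  x(5) = 4,  x(6) = 5,  x(7) = 2,  x(8) = 4,  x(9) = 2,  x(10) = 0,  x(11) = 8,  x(12) = 1,  x(13) = 11,  x(14) = 7,  x(15) = 1,  x(16) = 7,  x(17) = 0,  x(18) = 2,  x(19) = 10,  x(20) = 6,  x(21) = 5,  x(22) = 10,  x(23) = 5,  x(24) = 0,  x(25) = 7,  x(26) = 9,  x(27) = 8,  x(28) = 11,  x(29) = 9,  x(30) = 11,  x(31) = 0,  x(32) = 5,  x(33) = 12,  x(34) = 2,  x(35) = 6,  x(36) = 12,  x(37) = 6,  x(38) = 0,  x(39) = 11,  x(40) = 3,  x(41) = 7,  x(42) = 8,  x(43) = 3,  x(44) = 8.
The sequence repeats with period 42.
So x(1677) = x(1 + ((1677-1) mod 42)) = x(39) = 11.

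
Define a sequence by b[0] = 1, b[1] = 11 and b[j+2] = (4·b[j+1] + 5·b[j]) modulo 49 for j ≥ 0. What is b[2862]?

We have b[0] = 1, b[1] = 11, b[2] = 0, b[3] = 6, b[4] = 24, b[5] = 28, b[6] = 36, b[7] = 39, b[8] = 42, b[9] = 20, b[10] = 45, b[11] = 35, b[12] = 22, b[13] = 18, b[14] = 35, b[15] = 34, b[16] = 17, b[17] = 42, b[18] = 8, b[19] = 46, b[20] = 28, b[21] = 48, b[22] = 38, b[23] = 0, b[24] = 43, b[25] = 25, b[26] = 21, b[27] = 13, b[28] = 10, b[29] = 7, b[30] = 29, b[31] = 4, b[32] = 14, b[33] = 27, b[34] = 31, b[35] = 14, b[36] = 15, b[37] = 32, b[38] = 7, b[39] = 41, b[40] = 3, b[41] = 21, b[42] = 1, b[43] = 11.
The sequence repeats with period 42.
(2862 - 0) mod 42 = 6, so b[2862] = b[6] = 36.

36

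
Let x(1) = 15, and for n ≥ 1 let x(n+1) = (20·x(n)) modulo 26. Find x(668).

We have x(1) = 15; x(2) = 14; x(3) = 20; x(4) = 10; x(5) = 18; x(6) = 22; x(7) = 24; x(8) = 12; x(9) = 6; x(10) = 16; x(11) = 8; x(12) = 4; x(13) = 2; x(14) = 14.
Since x(14) = x(2) = 14, the sequence is eventually periodic: after a pre-period of length 1 it cycles with period 12.
For n ≥ 2, x(n) depends only on (n - 2) mod 12. (668 - 2) mod 12 = 6, so x(668) = x(8) = 12.

12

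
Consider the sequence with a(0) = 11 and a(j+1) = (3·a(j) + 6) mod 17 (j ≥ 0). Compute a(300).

2

Listing terms: a(0) = 11; a(1) = 5; a(2) = 4; a(3) = 1; a(4) = 9; a(5) = 16; a(6) = 3; a(7) = 15; a(8) = 0; a(9) = 6; a(10) = 7; a(11) = 10; a(12) = 2; a(13) = 12; a(14) = 8; a(15) = 13; a(16) = 11.
The sequence repeats with period 16.
(300 - 0) mod 16 = 12, so a(300) = a(12) = 2.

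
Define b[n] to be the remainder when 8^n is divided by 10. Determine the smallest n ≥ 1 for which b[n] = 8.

b[0] = 1, b[1] = 8, b[2] = 4, b[3] = 2, b[4] = 6, b[5] = 8.
Since b[5] = b[1] = 8, the sequence is eventually periodic: after a pre-period of length 1 it cycles with period 4.
The value 8 first appears (with n ≥ 1) at b[1].

1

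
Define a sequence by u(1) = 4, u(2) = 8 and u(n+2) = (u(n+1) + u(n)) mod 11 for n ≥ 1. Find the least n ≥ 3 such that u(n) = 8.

6

u(1) = 4; u(2) = 8; u(3) = 1; u(4) = 9; u(5) = 10; u(6) = 8; u(7) = 7; u(8) = 4; u(9) = 0; u(10) = 4; u(11) = 4; u(12) = 8.
Since (u(11), u(12)) = (u(1), u(2)) = (4, 8) (two consecutive terms determine the rest), the sequence is periodic with period 10.
The value 8 first appears (with n ≥ 3) at u(6).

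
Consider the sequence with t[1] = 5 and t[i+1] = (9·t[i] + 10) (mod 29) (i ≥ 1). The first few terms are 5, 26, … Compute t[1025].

12

Listing terms: t[1] = 5,  t[2] = 26,  t[3] = 12,  t[4] = 2,  t[5] = 28,  t[6] = 1,  t[7] = 19,  t[8] = 7,  t[9] = 15,  t[10] = 0,  t[11] = 10,  t[12] = 13,  t[13] = 11,  t[14] = 22,  t[15] = 5.
The sequence repeats with period 14.
(1025 - 1) mod 14 = 2, so t[1025] = t[3] = 12.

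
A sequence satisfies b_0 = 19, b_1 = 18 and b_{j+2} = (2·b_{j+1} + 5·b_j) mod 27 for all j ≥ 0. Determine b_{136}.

Computing terms: b_0 = 19, b_1 = 18, b_2 = 23, b_3 = 1, b_4 = 9, b_5 = 23, b_6 = 10, b_7 = 0, b_8 = 23, b_9 = 19, b_{10} = 18.
The sequence repeats with period 9.
So b_{136} = b_{0 + ((136-0) mod 9)} = b_1 = 18.

18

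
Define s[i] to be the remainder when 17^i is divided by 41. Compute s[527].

Listing terms: s[1] = 17, s[2] = 2, s[3] = 34, s[4] = 4, s[5] = 27, s[6] = 8, s[7] = 13, s[8] = 16, s[9] = 26, s[10] = 32, s[11] = 11, s[12] = 23, s[13] = 22, s[14] = 5, s[15] = 3, s[16] = 10, s[17] = 6, s[18] = 20, s[19] = 12, s[20] = 40, s[21] = 24, s[22] = 39, s[23] = 7, s[24] = 37, s[25] = 14, s[26] = 33, s[27] = 28, s[28] = 25, s[29] = 15, s[30] = 9, s[31] = 30, s[32] = 18, s[33] = 19, s[34] = 36, s[35] = 38, s[36] = 31, s[37] = 35, s[38] = 21, s[39] = 29, s[40] = 1, s[41] = 17.
Since s[41] = s[1] = 17, the sequence is periodic with period 40.
So s[527] = s[1 + ((527-1) mod 40)] = s[7] = 13.

13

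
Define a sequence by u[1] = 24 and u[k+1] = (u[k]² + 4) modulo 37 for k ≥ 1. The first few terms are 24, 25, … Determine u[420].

34

Listing terms: u[1] = 24,  u[2] = 25,  u[3] = 0,  u[4] = 4,  u[5] = 20,  u[6] = 34,  u[7] = 13,  u[8] = 25.
Since u[8] = u[2] = 25, the sequence is eventually periodic: after a pre-period of length 1 it cycles with period 6.
For k ≥ 2, u[k] depends only on (k - 2) mod 6. (420 - 2) mod 6 = 4, so u[420] = u[6] = 34.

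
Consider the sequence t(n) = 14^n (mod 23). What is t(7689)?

22

Computing terms: t(1) = 14, t(2) = 12, t(3) = 7, t(4) = 6, t(5) = 15, t(6) = 3, t(7) = 19, t(8) = 13, t(9) = 21, t(10) = 18, t(11) = 22, t(12) = 9, t(13) = 11, t(14) = 16, t(15) = 17, t(16) = 8, t(17) = 20, t(18) = 4, t(19) = 10, t(20) = 2, t(21) = 5, t(22) = 1, t(23) = 14.
The sequence repeats with period 22.
(7689 - 1) mod 22 = 10, so t(7689) = t(11) = 22.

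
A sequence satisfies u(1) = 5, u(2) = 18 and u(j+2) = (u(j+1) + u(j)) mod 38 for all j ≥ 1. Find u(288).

Listing terms: u(1) = 5,  u(2) = 18,  u(3) = 23,  u(4) = 3,  u(5) = 26,  u(6) = 29,  u(7) = 17,  u(8) = 8,  u(9) = 25,  u(10) = 33,  u(11) = 20,  u(12) = 15,  u(13) = 35,  u(14) = 12,  u(15) = 9,  u(16) = 21,  u(17) = 30,  u(18) = 13,  u(19) = 5,  u(20) = 18.
Since (u(19), u(20)) = (u(1), u(2)) = (5, 18) (two consecutive terms determine the rest), the sequence is periodic with period 18.
(288 - 1) mod 18 = 17, so u(288) = u(18) = 13.

13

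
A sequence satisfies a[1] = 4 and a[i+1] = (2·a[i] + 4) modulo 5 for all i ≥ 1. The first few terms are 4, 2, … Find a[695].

3

a[1] = 4, a[2] = 2, a[3] = 3, a[4] = 0, a[5] = 4.
Since a[5] = a[1] = 4, the sequence is periodic with period 4.
So a[695] = a[1 + ((695-1) mod 4)] = a[3] = 3.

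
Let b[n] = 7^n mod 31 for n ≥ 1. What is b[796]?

7

Computing terms: b[1] = 7; b[2] = 18; b[3] = 2; b[4] = 14; b[5] = 5; b[6] = 4; b[7] = 28; b[8] = 10; b[9] = 8; b[10] = 25; b[11] = 20; b[12] = 16; b[13] = 19; b[14] = 9; b[15] = 1; b[16] = 7.
Since b[16] = b[1] = 7, the sequence is periodic with period 15.
So b[796] = b[1 + ((796-1) mod 15)] = b[1] = 7.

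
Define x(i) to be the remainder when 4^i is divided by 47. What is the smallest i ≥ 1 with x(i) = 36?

20

x(0) = 1,  x(1) = 4,  x(2) = 16,  x(3) = 17,  x(4) = 21,  x(5) = 37,  x(6) = 7,  x(7) = 28,  x(8) = 18,  x(9) = 25,  x(10) = 6,  x(11) = 24,  x(12) = 2,  x(13) = 8,  x(14) = 32,  x(15) = 34,  x(16) = 42,  x(17) = 27,  x(18) = 14,  x(19) = 9,  x(20) = 36,  x(21) = 3,  x(22) = 12,  x(23) = 1.
The sequence repeats with period 23.
The value 36 first appears (with i ≥ 1) at x(20).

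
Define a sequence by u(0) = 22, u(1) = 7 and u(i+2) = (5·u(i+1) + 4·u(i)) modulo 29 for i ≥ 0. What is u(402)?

Listing terms: u(0) = 22; u(1) = 7; u(2) = 7; u(3) = 5; u(4) = 24; u(5) = 24; u(6) = 13; u(7) = 16; u(8) = 16; u(9) = 28; u(10) = 1; u(11) = 1; u(12) = 9; u(13) = 20; u(14) = 20; u(15) = 6; u(16) = 23; u(17) = 23; u(18) = 4; u(19) = 25; u(20) = 25; u(21) = 22; u(22) = 7.
Since (u(21), u(22)) = (u(0), u(1)) = (22, 7) (two consecutive terms determine the rest), the sequence is periodic with period 21.
So u(402) = u(0 + ((402-0) mod 21)) = u(3) = 5.

5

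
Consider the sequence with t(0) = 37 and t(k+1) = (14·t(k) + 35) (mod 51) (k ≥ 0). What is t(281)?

We have t(0) = 37; t(1) = 43; t(2) = 25; t(3) = 28; t(4) = 19; t(5) = 46; t(6) = 16; t(7) = 4; t(8) = 40; t(9) = 34; t(10) = 1; t(11) = 49; t(12) = 7; t(13) = 31; t(14) = 10; t(15) = 22; t(16) = 37.
The sequence repeats with period 16.
So t(281) = t(0 + ((281-0) mod 16)) = t(9) = 34.

34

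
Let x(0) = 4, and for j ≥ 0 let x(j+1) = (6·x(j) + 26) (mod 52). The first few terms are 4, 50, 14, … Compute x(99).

x(0) = 4,  x(1) = 50,  x(2) = 14,  x(3) = 6,  x(4) = 10,  x(5) = 34,  x(6) = 22,  x(7) = 2,  x(8) = 38,  x(9) = 46,  x(10) = 42,  x(11) = 18,  x(12) = 30,  x(13) = 50.
Since x(13) = x(1) = 50, the sequence is eventually periodic: after a pre-period of length 1 it cycles with period 12.
For j ≥ 1, x(j) depends only on (j - 1) mod 12. (99 - 1) mod 12 = 2, so x(99) = x(3) = 6.

6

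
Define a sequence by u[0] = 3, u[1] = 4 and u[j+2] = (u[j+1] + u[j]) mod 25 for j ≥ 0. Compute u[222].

We have u[0] = 3; u[1] = 4; u[2] = 7; u[3] = 11; u[4] = 18; u[5] = 4; u[6] = 22; u[7] = 1; u[8] = 23; u[9] = 24; u[10] = 22; u[11] = 21; u[12] = 18; u[13] = 14; u[14] = 7; u[15] = 21; u[16] = 3; u[17] = 24; u[18] = 2; u[19] = 1; u[20] = 3; u[21] = 4.
The sequence repeats with period 20.
(222 - 0) mod 20 = 2, so u[222] = u[2] = 7.

7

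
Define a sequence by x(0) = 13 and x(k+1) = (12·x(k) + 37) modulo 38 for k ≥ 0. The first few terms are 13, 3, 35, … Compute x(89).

17

Listing terms: x(0) = 13; x(1) = 3; x(2) = 35; x(3) = 1; x(4) = 11; x(5) = 17; x(6) = 13.
The sequence repeats with period 6.
So x(89) = x(0 + ((89-0) mod 6)) = x(5) = 17.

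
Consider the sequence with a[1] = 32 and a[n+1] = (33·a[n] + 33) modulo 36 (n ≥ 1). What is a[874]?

33

Computing terms: a[1] = 32,  a[2] = 9,  a[3] = 6,  a[4] = 15,  a[5] = 24,  a[6] = 33,  a[7] = 6.
Since a[7] = a[3] = 6, the sequence is eventually periodic: after a pre-period of length 2 it cycles with period 4.
For n ≥ 3, a[n] depends only on (n - 3) mod 4. (874 - 3) mod 4 = 3, so a[874] = a[6] = 33.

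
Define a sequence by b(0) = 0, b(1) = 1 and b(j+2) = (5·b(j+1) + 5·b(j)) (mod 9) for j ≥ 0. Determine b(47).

b(0) = 0, b(1) = 1, b(2) = 5, b(3) = 3, b(4) = 4, b(5) = 8, b(6) = 6, b(7) = 7, b(8) = 2, b(9) = 0, b(10) = 1.
The sequence repeats with period 9.
(47 - 0) mod 9 = 2, so b(47) = b(2) = 5.

5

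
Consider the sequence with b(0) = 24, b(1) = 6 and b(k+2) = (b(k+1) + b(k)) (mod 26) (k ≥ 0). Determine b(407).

Listing terms: b(0) = 24; b(1) = 6; b(2) = 4; b(3) = 10; b(4) = 14; b(5) = 24; b(6) = 12; b(7) = 10; b(8) = 22; b(9) = 6; b(10) = 2; b(11) = 8; b(12) = 10; b(13) = 18; b(14) = 2; b(15) = 20; b(16) = 22; b(17) = 16; b(18) = 12; b(19) = 2; b(20) = 14; b(21) = 16; b(22) = 4; b(23) = 20; b(24) = 24; b(25) = 18; b(26) = 16; b(27) = 8; b(28) = 24; b(29) = 6.
The sequence repeats with period 28.
(407 - 0) mod 28 = 15, so b(407) = b(15) = 20.

20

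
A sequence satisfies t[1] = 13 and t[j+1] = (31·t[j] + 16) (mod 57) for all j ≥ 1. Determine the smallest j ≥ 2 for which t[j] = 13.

We have t[1] = 13, t[2] = 20, t[3] = 9, t[4] = 10, t[5] = 41, t[6] = 33, t[7] = 13.
The sequence repeats with period 6.
The value 13 next appears (with j ≥ 2) at t[7].

7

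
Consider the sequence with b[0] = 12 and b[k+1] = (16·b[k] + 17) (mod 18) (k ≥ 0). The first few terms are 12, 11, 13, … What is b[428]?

We have b[0] = 12, b[1] = 11, b[2] = 13, b[3] = 9, b[4] = 17, b[5] = 1, b[6] = 15, b[7] = 5, b[8] = 7, b[9] = 3, b[10] = 11.
Since b[10] = b[1] = 11, the sequence is eventually periodic: after a pre-period of length 1 it cycles with period 9.
For k ≥ 1, b[k] depends only on (k - 1) mod 9. (428 - 1) mod 9 = 4, so b[428] = b[5] = 1.

1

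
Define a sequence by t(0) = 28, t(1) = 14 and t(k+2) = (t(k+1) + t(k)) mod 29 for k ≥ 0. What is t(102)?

Computing terms: t(0) = 28, t(1) = 14, t(2) = 13, t(3) = 27, t(4) = 11, t(5) = 9, t(6) = 20, t(7) = 0, t(8) = 20, t(9) = 20, t(10) = 11, t(11) = 2, t(12) = 13, t(13) = 15, t(14) = 28, t(15) = 14.
The sequence repeats with period 14.
(102 - 0) mod 14 = 4, so t(102) = t(4) = 11.

11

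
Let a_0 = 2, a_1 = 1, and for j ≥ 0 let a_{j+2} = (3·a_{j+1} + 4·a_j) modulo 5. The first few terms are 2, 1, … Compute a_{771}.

Computing terms: a_0 = 2, a_1 = 1, a_2 = 1, a_3 = 2, a_4 = 0, a_5 = 3, a_6 = 4, a_7 = 4, a_8 = 3, a_9 = 0, a_{10} = 2, a_{11} = 1.
Since (a_{10}, a_{11}) = (a_0, a_1) = (2, 1) (two consecutive terms determine the rest), the sequence is periodic with period 10.
So a_{771} = a_{0 + ((771-0) mod 10)} = a_1 = 1.

1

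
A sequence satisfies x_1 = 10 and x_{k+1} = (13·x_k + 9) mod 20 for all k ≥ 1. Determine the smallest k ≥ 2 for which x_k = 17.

Listing terms: x_1 = 10, x_2 = 19, x_3 = 16, x_4 = 17, x_5 = 10.
The sequence repeats with period 4.
The value 17 first appears (with k ≥ 2) at x_4.

4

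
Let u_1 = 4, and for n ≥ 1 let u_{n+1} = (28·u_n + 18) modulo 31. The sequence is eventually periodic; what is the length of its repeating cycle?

u_1 = 4,  u_2 = 6,  u_3 = 0,  u_4 = 18,  u_5 = 26,  u_6 = 2,  u_7 = 12,  u_8 = 13,  u_9 = 10,  u_{10} = 19,  u_{11} = 23,  u_{12} = 11,  u_{13} = 16,  u_{14} = 1,  u_{15} = 15,  u_{16} = 4.
The sequence repeats with period 15.

15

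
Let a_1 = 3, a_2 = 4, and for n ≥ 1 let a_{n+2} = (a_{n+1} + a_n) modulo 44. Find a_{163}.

Listing terms: a_1 = 3,  a_2 = 4,  a_3 = 7,  a_4 = 11,  a_5 = 18,  a_6 = 29,  a_7 = 3,  a_8 = 32,  a_9 = 35,  a_{10} = 23,  a_{11} = 14,  a_{12} = 37,  a_{13} = 7,  a_{14} = 0,  a_{15} = 7,  a_{16} = 7,  a_{17} = 14,  a_{18} = 21,  a_{19} = 35,  a_{20} = 12,  a_{21} = 3,  a_{22} = 15,  a_{23} = 18,  a_{24} = 33,  a_{25} = 7,  a_{26} = 40,  a_{27} = 3,  a_{28} = 43,  a_{29} = 2,  a_{30} = 1,  a_{31} = 3,  a_{32} = 4.
Since (a_{31}, a_{32}) = (a_1, a_2) = (3, 4) (two consecutive terms determine the rest), the sequence is periodic with period 30.
So a_{163} = a_{1 + ((163-1) mod 30)} = a_{13} = 7.

7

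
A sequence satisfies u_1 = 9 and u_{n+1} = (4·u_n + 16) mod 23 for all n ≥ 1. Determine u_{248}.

u_1 = 9, u_2 = 6, u_3 = 17, u_4 = 15, u_5 = 7, u_6 = 21, u_7 = 8, u_8 = 2, u_9 = 1, u_{10} = 20, u_{11} = 4, u_{12} = 9.
The sequence repeats with period 11.
(248 - 1) mod 11 = 5, so u_{248} = u_6 = 21.

21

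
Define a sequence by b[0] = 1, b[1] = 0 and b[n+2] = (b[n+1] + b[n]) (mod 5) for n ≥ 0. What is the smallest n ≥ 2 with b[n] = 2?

Listing terms: b[0] = 1,  b[1] = 0,  b[2] = 1,  b[3] = 1,  b[4] = 2,  b[5] = 3,  b[6] = 0,  b[7] = 3,  b[8] = 3,  b[9] = 1,  b[10] = 4,  b[11] = 0,  b[12] = 4,  b[13] = 4,  b[14] = 3,  b[15] = 2,  b[16] = 0,  b[17] = 2,  b[18] = 2,  b[19] = 4,  b[20] = 1,  b[21] = 0.
The sequence repeats with period 20.
The value 2 first appears (with n ≥ 2) at b[4].

4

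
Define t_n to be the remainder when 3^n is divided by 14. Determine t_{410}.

We have t_1 = 3, t_2 = 9, t_3 = 13, t_4 = 11, t_5 = 5, t_6 = 1, t_7 = 3.
The sequence repeats with period 6.
(410 - 1) mod 6 = 1, so t_{410} = t_2 = 9.

9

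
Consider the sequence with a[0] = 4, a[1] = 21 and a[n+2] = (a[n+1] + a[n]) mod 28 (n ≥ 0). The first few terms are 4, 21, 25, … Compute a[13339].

17

a[0] = 4,  a[1] = 21,  a[2] = 25,  a[3] = 18,  a[4] = 15,  a[5] = 5,  a[6] = 20,  a[7] = 25,  a[8] = 17,  a[9] = 14,  a[10] = 3,  a[11] = 17,  a[12] = 20,  a[13] = 9,  a[14] = 1,  a[15] = 10,  a[16] = 11,  a[17] = 21,  a[18] = 4,  a[19] = 25,  a[20] = 1,  a[21] = 26,  a[22] = 27,  a[23] = 25,  a[24] = 24,  a[25] = 21,  a[26] = 17,  a[27] = 10,  a[28] = 27,  a[29] = 9,  a[30] = 8,  a[31] = 17,  a[32] = 25,  a[33] = 14,  a[34] = 11,  a[35] = 25,  a[36] = 8,  a[37] = 5,  a[38] = 13,  a[39] = 18,  a[40] = 3,  a[41] = 21,  a[42] = 24,  a[43] = 17,  a[44] = 13,  a[45] = 2,  a[46] = 15,  a[47] = 17,  a[48] = 4,  a[49] = 21.
Since (a[48], a[49]) = (a[0], a[1]) = (4, 21) (two consecutive terms determine the rest), the sequence is periodic with period 48.
(13339 - 0) mod 48 = 43, so a[13339] = a[43] = 17.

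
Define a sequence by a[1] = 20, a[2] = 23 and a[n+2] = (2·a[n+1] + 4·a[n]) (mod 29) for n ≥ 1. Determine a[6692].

a[1] = 20, a[2] = 23, a[3] = 10, a[4] = 25, a[5] = 3, a[6] = 19, a[7] = 21, a[8] = 2, a[9] = 1, a[10] = 10, a[11] = 24, a[12] = 1, a[13] = 11, a[14] = 26, a[15] = 9, a[16] = 6, a[17] = 19, a[18] = 4, a[19] = 26, a[20] = 10, a[21] = 8, a[22] = 27, a[23] = 28, a[24] = 19, a[25] = 5, a[26] = 28, a[27] = 18, a[28] = 3, a[29] = 20, a[30] = 23.
Since (a[29], a[30]) = (a[1], a[2]) = (20, 23) (two consecutive terms determine the rest), the sequence is periodic with period 28.
So a[6692] = a[1 + ((6692-1) mod 28)] = a[28] = 3.

3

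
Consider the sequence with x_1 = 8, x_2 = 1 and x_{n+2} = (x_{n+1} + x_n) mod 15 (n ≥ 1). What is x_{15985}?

Listing terms: x_1 = 8; x_2 = 1; x_3 = 9; x_4 = 10; x_5 = 4; x_6 = 14; x_7 = 3; x_8 = 2; x_9 = 5; x_{10} = 7; x_{11} = 12; x_{12} = 4; x_{13} = 1; x_{14} = 5; x_{15} = 6; x_{16} = 11; x_{17} = 2; x_{18} = 13; x_{19} = 0; x_{20} = 13; x_{21} = 13; x_{22} = 11; x_{23} = 9; x_{24} = 5; x_{25} = 14; x_{26} = 4; x_{27} = 3; x_{28} = 7; x_{29} = 10; x_{30} = 2; x_{31} = 12; x_{32} = 14; x_{33} = 11; x_{34} = 10; x_{35} = 6; x_{36} = 1; x_{37} = 7; x_{38} = 8; x_{39} = 0; x_{40} = 8; x_{41} = 8; x_{42} = 1.
Since (x_{41}, x_{42}) = (x_1, x_2) = (8, 1) (two consecutive terms determine the rest), the sequence is periodic with period 40.
So x_{15985} = x_{1 + ((15985-1) mod 40)} = x_{25} = 14.

14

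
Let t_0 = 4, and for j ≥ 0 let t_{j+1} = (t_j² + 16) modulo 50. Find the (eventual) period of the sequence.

3

We have t_0 = 4,  t_1 = 32,  t_2 = 40,  t_3 = 16,  t_4 = 22,  t_5 = 0,  t_6 = 16.
Since t_6 = t_3 = 16, the sequence is eventually periodic: after a pre-period of length 3 it cycles with period 3.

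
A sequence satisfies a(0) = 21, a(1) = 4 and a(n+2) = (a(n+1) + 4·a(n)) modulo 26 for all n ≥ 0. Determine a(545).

We have a(0) = 21; a(1) = 4; a(2) = 10; a(3) = 0; a(4) = 14; a(5) = 14; a(6) = 18; a(7) = 22; a(8) = 16; a(9) = 0; a(10) = 12; a(11) = 12; a(12) = 8; a(13) = 4; a(14) = 10.
Since (a(13), a(14)) = (a(1), a(2)) = (4, 10) (two consecutive terms determine the rest), the sequence is eventually periodic: after a pre-period of length 1 it cycles with period 12.
For n ≥ 1, a(n) depends only on (n - 1) mod 12. (545 - 1) mod 12 = 4, so a(545) = a(5) = 14.

14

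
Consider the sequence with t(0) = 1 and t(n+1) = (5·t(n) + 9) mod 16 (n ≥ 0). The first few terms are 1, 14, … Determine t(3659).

We have t(0) = 1; t(1) = 14; t(2) = 15; t(3) = 4; t(4) = 13; t(5) = 10; t(6) = 11; t(7) = 0; t(8) = 9; t(9) = 6; t(10) = 7; t(11) = 12; t(12) = 5; t(13) = 2; t(14) = 3; t(15) = 8; t(16) = 1.
Since t(16) = t(0) = 1, the sequence is periodic with period 16.
So t(3659) = t(0 + ((3659-0) mod 16)) = t(11) = 12.

12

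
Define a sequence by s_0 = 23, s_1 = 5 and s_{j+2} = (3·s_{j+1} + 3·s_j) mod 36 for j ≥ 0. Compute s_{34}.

We have s_0 = 23, s_1 = 5, s_2 = 12, s_3 = 15, s_4 = 9, s_5 = 0, s_6 = 27, s_7 = 9, s_8 = 0.
Since (s_7, s_8) = (s_4, s_5) = (9, 0) (two consecutive terms determine the rest), the sequence is eventually periodic: after a pre-period of length 4 it cycles with period 3.
For j ≥ 4, s_j depends only on (j - 4) mod 3. (34 - 4) mod 3 = 0, so s_{34} = s_4 = 9.

9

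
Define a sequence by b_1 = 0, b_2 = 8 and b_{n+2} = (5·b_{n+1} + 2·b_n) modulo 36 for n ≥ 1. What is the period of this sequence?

3

b_1 = 0; b_2 = 8; b_3 = 4; b_4 = 0; b_5 = 8.
The sequence repeats with period 3.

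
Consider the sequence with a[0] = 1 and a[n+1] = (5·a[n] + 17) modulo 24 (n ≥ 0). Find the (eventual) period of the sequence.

We have a[0] = 1,  a[1] = 22,  a[2] = 7,  a[3] = 4,  a[4] = 13,  a[5] = 10,  a[6] = 19,  a[7] = 16,  a[8] = 1.
Since a[8] = a[0] = 1, the sequence is periodic with period 8.

8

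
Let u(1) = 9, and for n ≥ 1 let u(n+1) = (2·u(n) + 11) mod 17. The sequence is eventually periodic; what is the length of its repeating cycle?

u(1) = 9, u(2) = 12, u(3) = 1, u(4) = 13, u(5) = 3, u(6) = 0, u(7) = 11, u(8) = 16, u(9) = 9.
The sequence repeats with period 8.

8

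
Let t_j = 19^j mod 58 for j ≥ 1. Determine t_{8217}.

Computing terms: t_1 = 19; t_2 = 13; t_3 = 15; t_4 = 53; t_5 = 21; t_6 = 51; t_7 = 41; t_8 = 25; t_9 = 11; t_{10} = 35; t_{11} = 27; t_{12} = 49; t_{13} = 3; t_{14} = 57; t_{15} = 39; t_{16} = 45; t_{17} = 43; t_{18} = 5; t_{19} = 37; t_{20} = 7; t_{21} = 17; t_{22} = 33; t_{23} = 47; t_{24} = 23; t_{25} = 31; t_{26} = 9; t_{27} = 55; t_{28} = 1; t_{29} = 19.
The sequence repeats with period 28.
So t_{8217} = t_{1 + ((8217-1) mod 28)} = t_{13} = 3.

3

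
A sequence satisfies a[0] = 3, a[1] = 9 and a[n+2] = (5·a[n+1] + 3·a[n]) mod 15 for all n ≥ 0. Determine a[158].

6

a[0] = 3, a[1] = 9, a[2] = 9, a[3] = 12, a[4] = 12, a[5] = 6, a[6] = 6, a[7] = 3, a[8] = 3, a[9] = 9.
The sequence repeats with period 8.
So a[158] = a[0 + ((158-0) mod 8)] = a[6] = 6.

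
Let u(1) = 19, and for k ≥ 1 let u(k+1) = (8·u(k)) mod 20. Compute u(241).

4

Listing terms: u(1) = 19,  u(2) = 12,  u(3) = 16,  u(4) = 8,  u(5) = 4,  u(6) = 12.
Since u(6) = u(2) = 12, the sequence is eventually periodic: after a pre-period of length 1 it cycles with period 4.
For k ≥ 2, u(k) depends only on (k - 2) mod 4. (241 - 2) mod 4 = 3, so u(241) = u(5) = 4.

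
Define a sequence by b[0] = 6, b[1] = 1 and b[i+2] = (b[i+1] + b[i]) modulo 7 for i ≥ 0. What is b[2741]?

Listing terms: b[0] = 6, b[1] = 1, b[2] = 0, b[3] = 1, b[4] = 1, b[5] = 2, b[6] = 3, b[7] = 5, b[8] = 1, b[9] = 6, b[10] = 0, b[11] = 6, b[12] = 6, b[13] = 5, b[14] = 4, b[15] = 2, b[16] = 6, b[17] = 1.
The sequence repeats with period 16.
So b[2741] = b[0 + ((2741-0) mod 16)] = b[5] = 2.

2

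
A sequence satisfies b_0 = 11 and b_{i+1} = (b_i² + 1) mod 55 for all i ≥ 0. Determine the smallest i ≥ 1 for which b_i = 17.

Computing terms: b_0 = 11,  b_1 = 12,  b_2 = 35,  b_3 = 16,  b_4 = 37,  b_5 = 50,  b_6 = 26,  b_7 = 17,  b_8 = 15,  b_9 = 6,  b_{10} = 37.
Since b_{10} = b_4 = 37, the sequence is eventually periodic: after a pre-period of length 4 it cycles with period 6.
The value 17 first appears (with i ≥ 1) at b_7.

7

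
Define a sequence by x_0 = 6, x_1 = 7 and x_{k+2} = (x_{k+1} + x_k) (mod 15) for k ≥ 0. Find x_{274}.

7

We have x_0 = 6, x_1 = 7, x_2 = 13, x_3 = 5, x_4 = 3, x_5 = 8, x_6 = 11, x_7 = 4, x_8 = 0, x_9 = 4, x_{10} = 4, x_{11} = 8, x_{12} = 12, x_{13} = 5, x_{14} = 2, x_{15} = 7, x_{16} = 9, x_{17} = 1, x_{18} = 10, x_{19} = 11, x_{20} = 6, x_{21} = 2, x_{22} = 8, x_{23} = 10, x_{24} = 3, x_{25} = 13, x_{26} = 1, x_{27} = 14, x_{28} = 0, x_{29} = 14, x_{30} = 14, x_{31} = 13, x_{32} = 12, x_{33} = 10, x_{34} = 7, x_{35} = 2, x_{36} = 9, x_{37} = 11, x_{38} = 5, x_{39} = 1, x_{40} = 6, x_{41} = 7.
Since (x_{40}, x_{41}) = (x_0, x_1) = (6, 7) (two consecutive terms determine the rest), the sequence is periodic with period 40.
(274 - 0) mod 40 = 34, so x_{274} = x_{34} = 7.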